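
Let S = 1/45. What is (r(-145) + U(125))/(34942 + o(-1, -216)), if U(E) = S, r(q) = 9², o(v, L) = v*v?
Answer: 3646/1572435 ≈ 0.0023187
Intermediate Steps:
o(v, L) = v²
S = 1/45 ≈ 0.022222
r(q) = 81
U(E) = 1/45
(r(-145) + U(125))/(34942 + o(-1, -216)) = (81 + 1/45)/(34942 + (-1)²) = 3646/(45*(34942 + 1)) = (3646/45)/34943 = (3646/45)*(1/34943) = 3646/1572435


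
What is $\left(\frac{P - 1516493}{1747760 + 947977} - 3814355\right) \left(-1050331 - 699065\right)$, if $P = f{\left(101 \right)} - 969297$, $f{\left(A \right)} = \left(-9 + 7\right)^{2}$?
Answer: $\frac{545095910696998052}{81689} \approx 6.6728 \cdot 10^{12}$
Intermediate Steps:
$f{\left(A \right)} = 4$ ($f{\left(A \right)} = \left(-2\right)^{2} = 4$)
$P = -969293$ ($P = 4 - 969297 = -969293$)
$\left(\frac{P - 1516493}{1747760 + 947977} - 3814355\right) \left(-1050331 - 699065\right) = \left(\frac{-969293 - 1516493}{1747760 + 947977} - 3814355\right) \left(-1050331 - 699065\right) = \left(- \frac{2485786}{2695737} - 3814355\right) \left(-1749396\right) = \left(- \frac{10282500390421}{2695737}\right) \left(-1749396\right) = \frac{545095910696998052}{81689}$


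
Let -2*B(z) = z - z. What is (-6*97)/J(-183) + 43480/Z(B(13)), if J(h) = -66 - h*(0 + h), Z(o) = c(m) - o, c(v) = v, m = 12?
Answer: 121581532/33555 ≈ 3623.4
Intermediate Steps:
B(z) = 0 (B(z) = -(z - z)/2 = -1/2*0 = 0)
Z(o) = 12 - o
J(h) = -66 - h**2 (J(h) = -66 - h*h = -66 - h**2)
(-6*97)/J(-183) + 43480/Z(B(13)) = (-6*97)/(-66 - 1*(-183)**2) + 43480/(12 - 1*0) = -582/(-66 - 1*33489) + 43480/(12 + 0) = -582/(-66 - 33489) + 43480/12 = -582/(-33555) + 43480*(1/12) = -582*(-1/33555) + 10870/3 = 194/11185 + 10870/3 = 121581532/33555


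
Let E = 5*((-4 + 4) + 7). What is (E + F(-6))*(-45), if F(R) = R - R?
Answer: -1575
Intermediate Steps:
F(R) = 0
E = 35 (E = 5*(0 + 7) = 5*7 = 35)
(E + F(-6))*(-45) = (35 + 0)*(-45) = 35*(-45) = -1575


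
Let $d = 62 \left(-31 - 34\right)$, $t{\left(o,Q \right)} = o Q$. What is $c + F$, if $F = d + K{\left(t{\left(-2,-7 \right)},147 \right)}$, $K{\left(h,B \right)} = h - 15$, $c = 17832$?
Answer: $13801$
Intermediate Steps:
$t{\left(o,Q \right)} = Q o$
$d = -4030$ ($d = 62 \left(-65\right) = -4030$)
$K{\left(h,B \right)} = -15 + h$
$F = -4031$ ($F = -4030 - 1 = -4031$)
$c + F = 17832 - 4031 = 13801$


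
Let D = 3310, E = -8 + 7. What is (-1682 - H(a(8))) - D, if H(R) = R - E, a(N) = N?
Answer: -5001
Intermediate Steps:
E = -1
H(R) = 1 + R (H(R) = R - 1*(-1) = R + 1 = 1 + R)
(-1682 - H(a(8))) - D = (-1682 - (1 + 8)) - 1*3310 = (-1682 - 1*9) - 3310 = (-1682 - 9) - 3310 = -1691 - 3310 = -5001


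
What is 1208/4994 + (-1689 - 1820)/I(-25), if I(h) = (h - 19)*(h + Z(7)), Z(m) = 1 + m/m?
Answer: -740975/229724 ≈ -3.2255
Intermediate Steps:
Z(m) = 2 (Z(m) = 1 + 1 = 2)
I(h) = (-19 + h)*(2 + h) (I(h) = (h - 19)*(h + 2) = (-19 + h)*(2 + h))
1208/4994 + (-1689 - 1820)/I(-25) = 1208/4994 + (-1689 - 1820)/(-38 + (-25)² - 17*(-25)) = 1208*(1/4994) - 3509/(-38 + 625 + 425) = 604/2497 - 3509/1012 = 604/2497 - 3509*1/1012 = 604/2497 - 319/92 = -740975/229724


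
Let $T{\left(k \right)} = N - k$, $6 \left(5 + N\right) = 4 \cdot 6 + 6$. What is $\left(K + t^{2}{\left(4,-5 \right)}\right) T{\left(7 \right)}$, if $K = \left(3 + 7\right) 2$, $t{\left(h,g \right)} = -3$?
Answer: $-203$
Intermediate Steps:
$N = 0$ ($N = -5 + \frac{4 \cdot 6 + 6}{6} = -5 + \frac{24 + 6}{6} = -5 + \frac{1}{6} \cdot 30 = -5 + 5 = 0$)
$T{\left(k \right)} = - k$ ($T{\left(k \right)} = 0 - k = - k$)
$K = 20$ ($K = 10 \cdot 2 = 20$)
$\left(K + t^{2}{\left(4,-5 \right)}\right) T{\left(7 \right)} = \left(20 + \left(-3\right)^{2}\right) \left(\left(-1\right) 7\right) = \left(20 + 9\right) \left(-7\right) = 29 \left(-7\right) = -203$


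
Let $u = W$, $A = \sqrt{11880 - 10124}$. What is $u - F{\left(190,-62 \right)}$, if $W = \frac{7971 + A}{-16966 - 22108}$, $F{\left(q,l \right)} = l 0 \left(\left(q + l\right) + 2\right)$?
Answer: $- \frac{7971}{39074} - \frac{\sqrt{439}}{19537} \approx -0.20507$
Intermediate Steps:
$A = 2 \sqrt{439}$ ($A = \sqrt{1756} = 2 \sqrt{439} \approx 41.905$)
$F{\left(q,l \right)} = 0$ ($F{\left(q,l \right)} = 0 \left(\left(l + q\right) + 2\right) = 0 \left(2 + l + q\right) = 0$)
$W = - \frac{7971}{39074} - \frac{\sqrt{439}}{19537}$ ($W = \frac{7971 + 2 \sqrt{439}}{-16966 - 22108} = \frac{7971 + 2 \sqrt{439}}{-39074} = \left(7971 + 2 \sqrt{439}\right) \left(- \frac{1}{39074}\right) = - \frac{7971}{39074} - \frac{\sqrt{439}}{19537} \approx -0.20507$)
$u = - \frac{7971}{39074} - \frac{\sqrt{439}}{19537} \approx -0.20507$
$u - F{\left(190,-62 \right)} = \left(- \frac{7971}{39074} - \frac{\sqrt{439}}{19537}\right) - 0 = \left(- \frac{7971}{39074} - \frac{\sqrt{439}}{19537}\right) + 0 = - \frac{7971}{39074} - \frac{\sqrt{439}}{19537}$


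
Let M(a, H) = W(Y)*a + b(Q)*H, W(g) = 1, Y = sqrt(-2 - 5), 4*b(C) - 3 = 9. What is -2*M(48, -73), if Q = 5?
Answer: 342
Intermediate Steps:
b(C) = 3 (b(C) = 3/4 + (1/4)*9 = 3/4 + 9/4 = 3)
Y = I*sqrt(7) (Y = sqrt(-7) = I*sqrt(7) ≈ 2.6458*I)
M(a, H) = a + 3*H (M(a, H) = 1*a + 3*H = a + 3*H)
-2*M(48, -73) = -2*(48 + 3*(-73)) = -2*(48 - 219) = -2*(-171) = 342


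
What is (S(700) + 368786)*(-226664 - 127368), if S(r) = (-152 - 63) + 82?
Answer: -130514958896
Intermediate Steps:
S(r) = -133 (S(r) = -215 + 82 = -133)
(S(700) + 368786)*(-226664 - 127368) = (-133 + 368786)*(-226664 - 127368) = 368653*(-354032) = -130514958896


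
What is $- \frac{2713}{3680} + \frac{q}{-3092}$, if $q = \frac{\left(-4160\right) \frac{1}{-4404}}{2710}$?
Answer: $- \frac{625728539959}{848758081440} \approx -0.73723$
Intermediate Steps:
$q = \frac{104}{298371}$ ($q = \left(-4160\right) \left(- \frac{1}{4404}\right) \frac{1}{2710} = \frac{1040}{1101} \cdot \frac{1}{2710} = \frac{104}{298371} \approx 0.00034856$)
$- \frac{2713}{3680} + \frac{q}{-3092} = - \frac{2713}{3680} + \frac{104}{298371 \left(-3092\right)} = \left(-2713\right) \frac{1}{3680} + \frac{104}{298371} \left(- \frac{1}{3092}\right) = - \frac{2713}{3680} - \frac{26}{230640783} = - \frac{625728539959}{848758081440}$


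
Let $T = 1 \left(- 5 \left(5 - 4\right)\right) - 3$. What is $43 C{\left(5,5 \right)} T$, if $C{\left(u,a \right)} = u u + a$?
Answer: $-10320$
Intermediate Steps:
$C{\left(u,a \right)} = a + u^{2}$ ($C{\left(u,a \right)} = u^{2} + a = a + u^{2}$)
$T = -8$ ($T = 1 \left(\left(-5\right) 1\right) - 3 = 1 \left(-5\right) - 3 = -5 - 3 = -8$)
$43 C{\left(5,5 \right)} T = 43 \left(5 + 5^{2}\right) \left(-8\right) = 43 \left(5 + 25\right) \left(-8\right) = 43 \cdot 30 \left(-8\right) = 1290 \left(-8\right) = -10320$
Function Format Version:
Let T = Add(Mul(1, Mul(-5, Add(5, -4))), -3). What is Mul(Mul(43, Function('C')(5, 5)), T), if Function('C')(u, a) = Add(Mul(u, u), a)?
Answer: -10320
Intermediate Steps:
Function('C')(u, a) = Add(a, Pow(u, 2)) (Function('C')(u, a) = Add(Pow(u, 2), a) = Add(a, Pow(u, 2)))
T = -8 (T = Add(Mul(1, Mul(-5, 1)), -3) = Add(Mul(1, -5), -3) = Add(-5, -3) = -8)
Mul(Mul(43, Function('C')(5, 5)), T) = Mul(Mul(43, Add(5, Pow(5, 2))), -8) = Mul(Mul(43, Add(5, 25)), -8) = Mul(Mul(43, 30), -8) = Mul(1290, -8) = -10320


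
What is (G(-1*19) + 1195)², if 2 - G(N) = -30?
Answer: 1505529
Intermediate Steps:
G(N) = 32 (G(N) = 2 - 1*(-30) = 2 + 30 = 32)
(G(-1*19) + 1195)² = (32 + 1195)² = 1227² = 1505529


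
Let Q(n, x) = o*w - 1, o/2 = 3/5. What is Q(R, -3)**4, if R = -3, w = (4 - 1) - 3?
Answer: 1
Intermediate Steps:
w = 0 (w = 3 - 3 = 0)
o = 6/5 (o = 2*(3/5) = 6/5 ≈ 1.2000)
Q(n, x) = -1 (Q(n, x) = (6/5)*0 - 1 = 0 - 1 = -1)
Q(R, -3)**4 = (-1)**4 = 1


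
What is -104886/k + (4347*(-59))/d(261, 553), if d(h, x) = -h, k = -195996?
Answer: 931389951/947314 ≈ 983.19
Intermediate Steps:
-104886/k + (4347*(-59))/d(261, 553) = -104886/(-195996) + (4347*(-59))/((-1*261)) = -104886*(-1/195996) - 256473/(-261) = 17481/32666 - 256473*(-1/261) = 17481/32666 + 28497/29 = 931389951/947314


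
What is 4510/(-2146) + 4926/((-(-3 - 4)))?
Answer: 5269813/7511 ≈ 701.61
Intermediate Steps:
4510/(-2146) + 4926/((-(-3 - 4))) = 4510*(-1/2146) + 4926/((-1*(-7))) = -2255/1073 + 4926/7 = 5269813/7511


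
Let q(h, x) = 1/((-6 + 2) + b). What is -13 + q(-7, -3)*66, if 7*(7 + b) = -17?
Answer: -842/47 ≈ -17.915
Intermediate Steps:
b = -66/7 (b = -7 + (1/7)*(-17) = -7 - 17/7 = -66/7 ≈ -9.4286)
q(h, x) = -7/94 (q(h, x) = 1/((-6 + 2) - 66/7) = 1/(-4 - 66/7) = 1/(-94/7) = -7/94)
-13 + q(-7, -3)*66 = -13 - 7/94*66 = -13 - 231/47 = -842/47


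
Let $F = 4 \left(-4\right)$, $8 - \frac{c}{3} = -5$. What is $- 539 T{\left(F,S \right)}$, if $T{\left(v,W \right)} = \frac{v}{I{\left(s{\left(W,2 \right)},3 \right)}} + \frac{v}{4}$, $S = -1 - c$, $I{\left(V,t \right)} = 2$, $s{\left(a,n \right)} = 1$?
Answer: $6468$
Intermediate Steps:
$c = 39$ ($c = 24 - -15 = 24 + 15 = 39$)
$F = -16$
$S = -40$ ($S = -1 - 39 = -40$)
$T{\left(v,W \right)} = \frac{3 v}{4}$ ($T{\left(v,W \right)} = \frac{v}{2} + \frac{v}{4} = \frac{3 v}{4}$)
$- 539 T{\left(F,S \right)} = - 539 \cdot \frac{3}{4} \left(-16\right) = \left(-539\right) \left(-12\right) = 6468$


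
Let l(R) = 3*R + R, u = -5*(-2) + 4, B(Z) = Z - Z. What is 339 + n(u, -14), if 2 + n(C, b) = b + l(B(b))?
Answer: 323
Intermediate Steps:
B(Z) = 0
u = 14 (u = 10 + 4 = 14)
l(R) = 4*R
n(C, b) = -2 + b (n(C, b) = -2 + (b + 4*0) = -2 + (b + 0) = -2 + b)
339 + n(u, -14) = 339 + (-2 - 14) = 339 - 16 = 323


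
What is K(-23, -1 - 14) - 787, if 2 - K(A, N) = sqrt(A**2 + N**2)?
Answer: -785 - sqrt(754) ≈ -812.46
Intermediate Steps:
K(A, N) = 2 - sqrt(A**2 + N**2)
K(-23, -1 - 14) - 787 = (2 - sqrt((-23)**2 + (-1 - 14)**2)) - 787 = (2 - sqrt(529 + (-15)**2)) - 787 = (2 - sqrt(529 + 225)) - 787 = (2 - sqrt(754)) - 787 = -785 - sqrt(754)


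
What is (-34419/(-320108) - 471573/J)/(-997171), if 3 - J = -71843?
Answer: 74240711205/11466708334933964 ≈ 6.4745e-6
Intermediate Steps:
J = 71846 (J = 3 - 1*(-71843) = 3 + 71843 = 71846)
(-34419/(-320108) - 471573/J)/(-997171) = (-34419/(-320108) - 471573/71846)/(-997171) = (-34419*(-1/320108) - 471573*1/71846)*(-1/997171) = (34419/320108 - 471573/71846)*(-1/997171) = -74240711205/11499239684*(-1/997171) = 74240711205/11466708334933964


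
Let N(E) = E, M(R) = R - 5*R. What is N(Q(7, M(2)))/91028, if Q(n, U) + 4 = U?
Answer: -3/22757 ≈ -0.00013183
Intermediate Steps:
M(R) = -4*R
Q(n, U) = -4 + U
N(Q(7, M(2)))/91028 = (-4 - 4*2)/91028 = (-4 - 8)*(1/91028) = -12*1/91028 = -3/22757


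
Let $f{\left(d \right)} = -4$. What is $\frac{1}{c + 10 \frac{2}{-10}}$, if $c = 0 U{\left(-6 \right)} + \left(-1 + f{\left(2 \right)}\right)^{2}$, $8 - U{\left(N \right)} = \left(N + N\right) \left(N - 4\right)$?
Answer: $\frac{1}{23} \approx 0.043478$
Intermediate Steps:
$U{\left(N \right)} = 8 - 2 N \left(-4 + N\right)$ ($U{\left(N \right)} = 8 - \left(N + N\right) \left(N - 4\right) = 8 - 2 N \left(-4 + N\right)$)
$c = 25$ ($c = 0 \left(8 - 2 \left(-6\right)^{2} + 8 \left(-6\right)\right) + \left(-1 - 4\right)^{2} = 0 \left(8 - 72 - 48\right) + \left(-5\right)^{2} = 0 \left(8 - 72 - 48\right) + 25 = 0 \left(-112\right) + 25 = 0 + 25 = 25$)
$\frac{1}{c + 10 \frac{2}{-10}} = \frac{1}{25 + 10 \frac{2}{-10}} = \frac{1}{25 + 10 \cdot 2 \left(- \frac{1}{10}\right)} = \frac{1}{25 + 10 \left(- \frac{1}{5}\right)} = \frac{1}{25 - 2} = \frac{1}{23}$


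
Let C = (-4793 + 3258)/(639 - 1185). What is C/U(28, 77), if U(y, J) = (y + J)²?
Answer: 307/1203930 ≈ 0.00025500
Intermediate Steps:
C = 1535/546 (C = -1535/(-546) = -1535*(-1/546) = 1535/546 ≈ 2.8114)
U(y, J) = (J + y)²
C/U(28, 77) = 1535/(546*((77 + 28)²)) = 1535/(546*(105²)) = (1535/546)/11025 = (1535/546)*(1/11025) = 307/1203930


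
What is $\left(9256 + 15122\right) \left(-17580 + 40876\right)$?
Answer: $567909888$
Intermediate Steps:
$\left(9256 + 15122\right) \left(-17580 + 40876\right) = 24378 \cdot 23296 = 567909888$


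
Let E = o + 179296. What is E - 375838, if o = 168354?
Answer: -28188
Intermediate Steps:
E = 347650 (E = 168354 + 179296 = 347650)
E - 375838 = 347650 - 375838 = -28188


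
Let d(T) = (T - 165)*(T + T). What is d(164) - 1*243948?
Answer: -244276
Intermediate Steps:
d(T) = 2*T*(-165 + T) (d(T) = (-165 + T)*(2*T) = 2*T*(-165 + T))
d(164) - 1*243948 = 2*164*(-165 + 164) - 1*243948 = 2*164*(-1) - 243948 = -328 - 243948 = -244276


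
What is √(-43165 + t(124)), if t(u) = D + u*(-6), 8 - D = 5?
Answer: I*√43906 ≈ 209.54*I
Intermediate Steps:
D = 3 (D = 8 - 1*5 = 8 - 5 = 3)
t(u) = 3 - 6*u (t(u) = 3 + u*(-6) = 3 - 6*u)
√(-43165 + t(124)) = √(-43165 + (3 - 6*124)) = √(-43165 + (3 - 744)) = √(-43165 - 741) = √(-43906) = I*√43906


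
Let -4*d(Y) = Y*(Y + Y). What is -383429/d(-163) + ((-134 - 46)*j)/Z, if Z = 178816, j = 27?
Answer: 34249338697/1187740576 ≈ 28.836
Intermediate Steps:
d(Y) = -Y**2/2 (d(Y) = -Y*(Y + Y)/4 = -Y*2*Y/4 = -Y**2/2)
-383429/d(-163) + ((-134 - 46)*j)/Z = -383429/((-1/2*(-163)**2)) + ((-134 - 46)*27)/178816 = -383429/((-1/2*26569)) - 180*27*(1/178816) = -383429/(-26569/2) - 4860*1/178816 = -383429*(-2/26569) - 1215/44704 = 766858/26569 - 1215/44704 = 34249338697/1187740576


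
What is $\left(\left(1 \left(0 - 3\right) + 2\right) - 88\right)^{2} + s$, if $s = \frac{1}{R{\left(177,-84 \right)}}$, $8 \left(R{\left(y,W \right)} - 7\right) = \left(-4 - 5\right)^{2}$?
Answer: $\frac{1085185}{137} \approx 7921.1$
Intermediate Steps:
$R{\left(y,W \right)} = \frac{137}{8}$ ($R{\left(y,W \right)} = 7 + \frac{\left(-4 - 5\right)^{2}}{8} = 7 + \frac{\left(-9\right)^{2}}{8} = 7 + \frac{1}{8} \cdot 81 = 7 + \frac{81}{8} = \frac{137}{8}$)
$s = \frac{8}{137}$ ($s = \frac{1}{\frac{137}{8}} = \frac{8}{137} \approx 0.058394$)
$\left(\left(1 \left(0 - 3\right) + 2\right) - 88\right)^{2} + s = \left(\left(1 \left(0 - 3\right) + 2\right) - 88\right)^{2} + \frac{8}{137} = \left(\left(1 \left(-3\right) + 2\right) - 88\right)^{2} + \frac{8}{137} = \left(\left(-3 + 2\right) - 88\right)^{2} + \frac{8}{137} = \left(-1 - 88\right)^{2} + \frac{8}{137} = \left(-89\right)^{2} + \frac{8}{137} = 7921 + \frac{8}{137} = \frac{1085185}{137}$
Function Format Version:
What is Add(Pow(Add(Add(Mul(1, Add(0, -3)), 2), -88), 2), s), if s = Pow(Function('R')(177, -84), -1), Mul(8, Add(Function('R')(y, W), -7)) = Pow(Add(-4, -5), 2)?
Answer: Rational(1085185, 137) ≈ 7921.1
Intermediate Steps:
Function('R')(y, W) = Rational(137, 8) (Function('R')(y, W) = Add(7, Mul(Rational(1, 8), Pow(Add(-4, -5), 2))) = Add(7, Mul(Rational(1, 8), Pow(-9, 2))) = Add(7, Mul(Rational(1, 8), 81)) = Add(7, Rational(81, 8)) = Rational(137, 8))
s = Rational(8, 137) (s = Pow(Rational(137, 8), -1) = Rational(8, 137) ≈ 0.058394)
Add(Pow(Add(Add(Mul(1, Add(0, -3)), 2), -88), 2), s) = Add(Pow(Add(Add(Mul(1, Add(0, -3)), 2), -88), 2), Rational(8, 137)) = Add(Pow(Add(Add(Mul(1, -3), 2), -88), 2), Rational(8, 137)) = Add(Pow(Add(Add(-3, 2), -88), 2), Rational(8, 137)) = Add(Pow(Add(-1, -88), 2), Rational(8, 137)) = Add(Pow(-89, 2), Rational(8, 137)) = Add(7921, Rational(8, 137)) = Rational(1085185, 137)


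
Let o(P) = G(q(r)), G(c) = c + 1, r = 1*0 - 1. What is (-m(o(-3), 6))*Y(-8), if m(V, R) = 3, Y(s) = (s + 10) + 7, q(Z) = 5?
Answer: -27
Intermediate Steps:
r = -1 (r = 0 - 1 = -1)
G(c) = 1 + c
Y(s) = 17 + s (Y(s) = (10 + s) + 7 = 17 + s)
o(P) = 6 (o(P) = 1 + 5 = 6)
(-m(o(-3), 6))*Y(-8) = (-1*3)*(17 - 8) = -3*9 = -27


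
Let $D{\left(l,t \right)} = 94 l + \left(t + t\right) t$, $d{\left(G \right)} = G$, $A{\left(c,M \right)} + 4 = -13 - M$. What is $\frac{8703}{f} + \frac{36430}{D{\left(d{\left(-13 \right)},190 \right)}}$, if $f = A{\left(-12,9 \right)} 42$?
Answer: $- \frac{96323329}{12917996} \approx -7.4565$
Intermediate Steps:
$A{\left(c,M \right)} = -17 - M$ ($A{\left(c,M \right)} = -4 - \left(13 + M\right) = -17 - M$)
$D{\left(l,t \right)} = 2 t^{2} + 94 l$ ($D{\left(l,t \right)} = 94 l + 2 t t = 94 l + 2 t^{2} = 2 t^{2} + 94 l$)
$f = -1092$ ($f = \left(-17 - 9\right) 42 = \left(-26\right) 42 = -1092$)
$\frac{8703}{f} + \frac{36430}{D{\left(d{\left(-13 \right)},190 \right)}} = \frac{8703}{-1092} + \frac{36430}{2 \cdot 190^{2} + 94 \left(-13\right)} = 8703 \left(- \frac{1}{1092}\right) + \frac{36430}{2 \cdot 36100 - 1222} = - \frac{2901}{364} + \frac{36430}{72200 - 1222} = - \frac{2901}{364} + \frac{36430}{70978} = - \frac{2901}{364} + 36430 \cdot \frac{1}{70978} = - \frac{2901}{364} + \frac{18215}{35489} = - \frac{96323329}{12917996}$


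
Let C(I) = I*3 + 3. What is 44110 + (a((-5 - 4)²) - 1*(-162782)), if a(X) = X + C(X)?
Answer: 207219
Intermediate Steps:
C(I) = 3 + 3*I (C(I) = 3*I + 3 = 3 + 3*I)
a(X) = 3 + 4*X (a(X) = X + (3 + 3*X) = 3 + 4*X)
44110 + (a((-5 - 4)²) - 1*(-162782)) = 44110 + ((3 + 4*(-5 - 4)²) - 1*(-162782)) = 44110 + ((3 + 4*(-9)²) + 162782) = 44110 + ((3 + 4*81) + 162782) = 44110 + ((3 + 324) + 162782) = 44110 + (327 + 162782) = 44110 + 163109 = 207219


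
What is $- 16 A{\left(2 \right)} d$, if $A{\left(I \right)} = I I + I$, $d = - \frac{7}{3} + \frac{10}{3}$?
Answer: $-96$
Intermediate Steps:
$d = 1$ ($d = \left(-7\right) \frac{1}{3} + 10 \cdot \frac{1}{3} = - \frac{7}{3} + \frac{10}{3} = 1$)
$A{\left(I \right)} = I + I^{2}$ ($A{\left(I \right)} = I^{2} + I = I + I^{2}$)
$- 16 A{\left(2 \right)} d = - 16 \cdot 2 \left(1 + 2\right) 1 = - 16 \cdot 2 \cdot 3 \cdot 1 = \left(-16\right) 6 \cdot 1 = \left(-96\right) 1 = -96$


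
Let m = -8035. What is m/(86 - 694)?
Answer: 8035/608 ≈ 13.215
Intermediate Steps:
m/(86 - 694) = -8035/(86 - 694) = -8035/(-608) = -8035*(-1/608) = 8035/608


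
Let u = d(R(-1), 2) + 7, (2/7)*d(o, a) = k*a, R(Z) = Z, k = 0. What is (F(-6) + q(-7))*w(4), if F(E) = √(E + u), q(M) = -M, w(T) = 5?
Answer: 40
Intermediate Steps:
d(o, a) = 0 (d(o, a) = 7*(0*a)/2 = (7/2)*0 = 0)
u = 7 (u = 0 + 7 = 7)
F(E) = √(7 + E) (F(E) = √(E + 7) = √(7 + E))
(F(-6) + q(-7))*w(4) = (√(7 - 6) - 1*(-7))*5 = (√1 + 7)*5 = (1 + 7)*5 = 8*5 = 40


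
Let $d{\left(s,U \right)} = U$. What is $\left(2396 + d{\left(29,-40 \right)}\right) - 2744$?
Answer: $-388$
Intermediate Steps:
$\left(2396 + d{\left(29,-40 \right)}\right) - 2744 = \left(2396 - 40\right) - 2744 = 2356 - 2744 = -388$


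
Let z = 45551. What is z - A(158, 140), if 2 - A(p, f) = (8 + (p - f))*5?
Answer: 45679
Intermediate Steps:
A(p, f) = -38 - 5*p + 5*f (A(p, f) = 2 - (8 + (p - f))*5 = 2 - (8 + p - f)*5 = 2 - (40 - 5*f + 5*p) = 2 + (-40 - 5*p + 5*f) = -38 - 5*p + 5*f)
z - A(158, 140) = 45551 - (-38 - 5*158 + 5*140) = 45551 - (-38 - 790 + 700) = 45551 - 1*(-128) = 45551 + 128 = 45679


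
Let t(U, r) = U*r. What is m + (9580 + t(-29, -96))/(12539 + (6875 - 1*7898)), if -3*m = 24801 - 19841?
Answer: -14270567/8637 ≈ -1652.3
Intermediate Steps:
m = -4960/3 (m = -(24801 - 19841)/3 = -1/3*4960 = -4960/3 ≈ -1653.3)
m + (9580 + t(-29, -96))/(12539 + (6875 - 1*7898)) = -4960/3 + (9580 - 29*(-96))/(12539 + (6875 - 1*7898)) = -4960/3 + (9580 + 2784)/(12539 + (6875 - 7898)) = -4960/3 + 12364/(12539 - 1023) = -4960/3 + 12364/11516 = -4960/3 + 12364*(1/11516) = -4960/3 + 3091/2879 = -14270567/8637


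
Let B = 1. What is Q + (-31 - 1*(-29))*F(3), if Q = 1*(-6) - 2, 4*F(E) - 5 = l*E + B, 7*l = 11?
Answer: -187/14 ≈ -13.357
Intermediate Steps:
l = 11/7 (l = (⅐)*11 = 11/7 ≈ 1.5714)
F(E) = 3/2 + 11*E/28 (F(E) = 5/4 + (11*E/7 + 1)/4 = 5/4 + (1 + 11*E/7)/4 = 5/4 + (¼ + 11*E/28) = 3/2 + 11*E/28)
Q = -8 (Q = -6 - 2 = -8)
Q + (-31 - 1*(-29))*F(3) = -8 + (-31 - 1*(-29))*(3/2 + (11/28)*3) = -8 + (-31 + 29)*(3/2 + 33/28) = -8 - 2*75/28 = -8 - 75/14 = -187/14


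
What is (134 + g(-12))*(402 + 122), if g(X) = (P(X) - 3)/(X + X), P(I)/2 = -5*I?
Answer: 135323/2 ≈ 67662.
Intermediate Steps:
P(I) = -10*I (P(I) = 2*(-5*I) = -10*I)
g(X) = (-3 - 10*X)/(2*X) (g(X) = (-10*X - 3)/(X + X) = (-3 - 10*X)/((2*X)) = (-3 - 10*X)*(1/(2*X)) = (-3 - 10*X)/(2*X))
(134 + g(-12))*(402 + 122) = (134 + (-5 - 3/2/(-12)))*(402 + 122) = (134 + (-5 - 3/2*(-1/12)))*524 = (134 + (-5 + ⅛))*524 = (134 - 39/8)*524 = (1033/8)*524 = 135323/2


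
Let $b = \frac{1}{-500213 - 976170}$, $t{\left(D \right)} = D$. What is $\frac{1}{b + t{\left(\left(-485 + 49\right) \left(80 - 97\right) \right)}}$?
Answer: $\frac{1476383}{10942950795} \approx 0.00013492$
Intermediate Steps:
$b = - \frac{1}{1476383}$ ($b = \frac{1}{-1476383} = - \frac{1}{1476383} \approx -6.7733 \cdot 10^{-7}$)
$\frac{1}{b + t{\left(\left(-485 + 49\right) \left(80 - 97\right) \right)}} = \frac{1}{- \frac{1}{1476383} + \left(-485 + 49\right) \left(80 - 97\right)} = \frac{1}{- \frac{1}{1476383} - -7412} = \frac{1}{- \frac{1}{1476383} + 7412} = \frac{1}{\frac{10942950795}{1476383}} = \frac{1476383}{10942950795}$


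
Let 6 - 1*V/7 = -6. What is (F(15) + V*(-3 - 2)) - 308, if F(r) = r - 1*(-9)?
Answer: -704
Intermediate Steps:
V = 84 (V = 42 - 7*(-6) = 42 + 42 = 84)
F(r) = 9 + r (F(r) = r + 9 = 9 + r)
(F(15) + V*(-3 - 2)) - 308 = ((9 + 15) + 84*(-3 - 2)) - 308 = (24 + 84*(-5)) - 308 = (24 - 420) - 308 = -396 - 308 = -704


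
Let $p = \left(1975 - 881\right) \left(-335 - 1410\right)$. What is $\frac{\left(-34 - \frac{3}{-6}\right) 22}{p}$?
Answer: $\frac{737}{1909030} \approx 0.00038606$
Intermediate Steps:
$p = -1909030$ ($p = 1094 \left(-1745\right) = -1909030$)
$\frac{\left(-34 - \frac{3}{-6}\right) 22}{p} = \frac{\left(-34 - \frac{3}{-6}\right) 22}{-1909030} = \left(-34 - - \frac{1}{2}\right) 22 \left(- \frac{1}{1909030}\right) = \left(-34 + \frac{1}{2}\right) 22 \left(- \frac{1}{1909030}\right) = \left(- \frac{67}{2}\right) 22 \left(- \frac{1}{1909030}\right) = \left(-737\right) \left(- \frac{1}{1909030}\right) = \frac{737}{1909030}$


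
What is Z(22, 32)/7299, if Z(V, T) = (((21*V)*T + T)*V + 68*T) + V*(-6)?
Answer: 36444/811 ≈ 44.937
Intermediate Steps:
Z(V, T) = -6*V + 68*T + V*(T + 21*T*V) (Z(V, T) = ((21*T*V + T)*V + 68*T) - 6*V = ((T + 21*T*V)*V + 68*T) - 6*V = (V*(T + 21*T*V) + 68*T) - 6*V = (68*T + V*(T + 21*T*V)) - 6*V = -6*V + 68*T + V*(T + 21*T*V))
Z(22, 32)/7299 = (-6*22 + 68*32 + 32*22 + 21*32*22**2)/7299 = (-132 + 2176 + 704 + 21*32*484)*(1/7299) = (-132 + 2176 + 704 + 325248)*(1/7299) = 327996*(1/7299) = 36444/811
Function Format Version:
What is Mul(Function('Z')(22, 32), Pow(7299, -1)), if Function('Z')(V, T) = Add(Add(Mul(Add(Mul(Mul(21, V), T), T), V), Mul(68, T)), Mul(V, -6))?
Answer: Rational(36444, 811) ≈ 44.937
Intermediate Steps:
Function('Z')(V, T) = Add(Mul(-6, V), Mul(68, T), Mul(V, Add(T, Mul(21, T, V)))) (Function('Z')(V, T) = Add(Add(Mul(Add(Mul(21, T, V), T), V), Mul(68, T)), Mul(-6, V)) = Add(Add(Mul(Add(T, Mul(21, T, V)), V), Mul(68, T)), Mul(-6, V)) = Add(Add(Mul(V, Add(T, Mul(21, T, V))), Mul(68, T)), Mul(-6, V)) = Add(Add(Mul(68, T), Mul(V, Add(T, Mul(21, T, V)))), Mul(-6, V)) = Add(Mul(-6, V), Mul(68, T), Mul(V, Add(T, Mul(21, T, V)))))
Mul(Function('Z')(22, 32), Pow(7299, -1)) = Mul(Add(Mul(-6, 22), Mul(68, 32), Mul(32, 22), Mul(21, 32, Pow(22, 2))), Pow(7299, -1)) = Mul(Add(-132, 2176, 704, Mul(21, 32, 484)), Rational(1, 7299)) = Mul(Add(-132, 2176, 704, 325248), Rational(1, 7299)) = Mul(327996, Rational(1, 7299)) = Rational(36444, 811)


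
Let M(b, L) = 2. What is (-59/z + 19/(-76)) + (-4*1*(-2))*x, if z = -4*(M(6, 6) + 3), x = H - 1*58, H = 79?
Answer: 1707/10 ≈ 170.70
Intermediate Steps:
x = 21 (x = 79 - 1*58 = 79 - 58 = 21)
z = -20 (z = -4*(2 + 3) = -4*5 = -20)
(-59/z + 19/(-76)) + (-4*1*(-2))*x = (-59/(-20) + 19/(-76)) + (-4*1*(-2))*21 = (-59*(-1/20) + 19*(-1/76)) - 4*(-2)*21 = (59/20 - 1/4) + 8*21 = 27/10 + 168 = 1707/10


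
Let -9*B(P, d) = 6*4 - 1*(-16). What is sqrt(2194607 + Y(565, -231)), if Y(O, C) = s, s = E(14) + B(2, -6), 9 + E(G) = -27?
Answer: sqrt(19751099)/3 ≈ 1481.4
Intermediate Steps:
E(G) = -36 (E(G) = -9 - 27 = -36)
B(P, d) = -40/9 (B(P, d) = -(6*4 - 1*(-16))/9 = -(24 + 16)/9 = -1/9*40 = -40/9)
s = -364/9 (s = -36 - 40/9 = -364/9 ≈ -40.444)
Y(O, C) = -364/9
sqrt(2194607 + Y(565, -231)) = sqrt(2194607 - 364/9) = sqrt(19751099/9) = sqrt(19751099)/3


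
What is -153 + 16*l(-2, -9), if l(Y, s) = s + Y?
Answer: -329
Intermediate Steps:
l(Y, s) = Y + s
-153 + 16*l(-2, -9) = -153 + 16*(-2 - 9) = -153 + 16*(-11) = -153 - 176 = -329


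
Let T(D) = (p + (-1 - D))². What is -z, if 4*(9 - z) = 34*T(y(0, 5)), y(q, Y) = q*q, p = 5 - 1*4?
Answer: -9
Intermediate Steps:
p = 1 (p = 5 - 4 = 1)
y(q, Y) = q²
T(D) = D² (T(D) = (1 + (-1 - D))² = (-D)² = D²)
z = 9 (z = 9 - 17*(0²)²/2 = 9 - 17*0²/2 = 9 - 17*0/2 = 9 - ¼*0 = 9 + 0 = 9)
-z = -1*9 = -9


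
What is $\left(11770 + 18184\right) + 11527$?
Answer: $41481$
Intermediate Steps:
$\left(11770 + 18184\right) + 11527 = 29954 + 11527 = 41481$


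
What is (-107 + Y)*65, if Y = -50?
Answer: -10205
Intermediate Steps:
(-107 + Y)*65 = (-107 - 50)*65 = -157*65 = -10205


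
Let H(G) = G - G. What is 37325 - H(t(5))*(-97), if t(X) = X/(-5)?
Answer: 37325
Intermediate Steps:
t(X) = -X/5 (t(X) = X*(-⅕) = -X/5)
H(G) = 0
37325 - H(t(5))*(-97) = 37325 - 0*(-97) = 37325 - 1*0 = 37325 + 0 = 37325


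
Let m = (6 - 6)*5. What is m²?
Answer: 0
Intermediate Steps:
m = 0 (m = 0*5 = 0)
m² = 0² = 0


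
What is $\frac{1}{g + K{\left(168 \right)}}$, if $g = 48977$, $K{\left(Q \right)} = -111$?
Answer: $\frac{1}{48866} \approx 2.0464 \cdot 10^{-5}$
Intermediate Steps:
$\frac{1}{g + K{\left(168 \right)}} = \frac{1}{48977 - 111} = \frac{1}{48866}$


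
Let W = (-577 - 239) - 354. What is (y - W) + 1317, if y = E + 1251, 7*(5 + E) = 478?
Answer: 26609/7 ≈ 3801.3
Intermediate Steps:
E = 443/7 (E = -5 + (⅐)*478 = -5 + 478/7 = 443/7 ≈ 63.286)
y = 9200/7 (y = 443/7 + 1251 = 9200/7 ≈ 1314.3)
W = -1170 (W = -816 - 354 = -1170)
(y - W) + 1317 = (9200/7 - 1*(-1170)) + 1317 = (9200/7 + 1170) + 1317 = 17390/7 + 1317 = 26609/7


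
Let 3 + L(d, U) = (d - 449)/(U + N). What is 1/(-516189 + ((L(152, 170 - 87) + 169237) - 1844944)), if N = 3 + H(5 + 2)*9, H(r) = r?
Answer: -149/326593248 ≈ -4.5622e-7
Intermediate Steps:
N = 66 (N = 3 + (5 + 2)*9 = 3 + 7*9 = 3 + 63 = 66)
L(d, U) = -3 + (-449 + d)/(66 + U) (L(d, U) = -3 + (d - 449)/(U + 66) = -3 + (-449 + d)/(66 + U))
1/(-516189 + ((L(152, 170 - 87) + 169237) - 1844944)) = 1/(-516189 + (((-647 + 152 - 3*(170 - 87))/(66 + (170 - 87)) + 169237) - 1844944)) = 1/(-516189 + (((-647 + 152 - 3*83)/(66 + 83) + 169237) - 1844944)) = 1/(-516189 + (((-647 + 152 - 249)/149 + 169237) - 1844944)) = 1/(-516189 + (((1/149)*(-744) + 169237) - 1844944)) = 1/(-516189 + ((-744/149 + 169237) - 1844944)) = 1/(-516189 + (25215569/149 - 1844944)) = 1/(-516189 - 249681087/149) = 1/(-326593248/149) = -149/326593248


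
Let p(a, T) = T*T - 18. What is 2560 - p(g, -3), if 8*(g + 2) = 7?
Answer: 2569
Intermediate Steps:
g = -9/8 (g = -2 + (⅛)*7 = -2 + 7/8 = -9/8 ≈ -1.1250)
p(a, T) = -18 + T² (p(a, T) = T² - 18 = -18 + T²)
2560 - p(g, -3) = 2560 - (-18 + (-3)²) = 2560 - (-18 + 9) = 2560 - 1*(-9) = 2560 + 9 = 2569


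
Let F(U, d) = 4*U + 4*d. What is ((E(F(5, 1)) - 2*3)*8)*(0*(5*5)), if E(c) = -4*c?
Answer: 0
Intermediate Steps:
((E(F(5, 1)) - 2*3)*8)*(0*(5*5)) = ((-4*(4*5 + 4*1) - 2*3)*8)*(0*(5*5)) = ((-4*(20 + 4) - 6)*8)*(0*25) = ((-4*24 - 6)*8)*0 = ((-96 - 6)*8)*0 = -102*8*0 = -816*0 = 0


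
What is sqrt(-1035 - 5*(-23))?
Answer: 2*I*sqrt(230) ≈ 30.332*I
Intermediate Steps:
sqrt(-1035 - 5*(-23)) = sqrt(-1035 + 115) = sqrt(-920) = 2*I*sqrt(230)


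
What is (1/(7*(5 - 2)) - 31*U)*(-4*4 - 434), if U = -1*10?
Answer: -976650/7 ≈ -1.3952e+5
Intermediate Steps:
U = -10
(1/(7*(5 - 2)) - 31*U)*(-4*4 - 434) = (1/(7*(5 - 2)) - 31*(-10))*(-4*4 - 434) = (1/(7*3) + 310)*(-16 - 434) = (1/21 + 310)*(-450) = (6511/21)*(-450) = -976650/7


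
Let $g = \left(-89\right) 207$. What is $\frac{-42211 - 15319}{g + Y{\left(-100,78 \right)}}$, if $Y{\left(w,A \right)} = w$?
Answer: $\frac{57530}{18523} \approx 3.1059$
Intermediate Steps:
$g = -18423$
$\frac{-42211 - 15319}{g + Y{\left(-100,78 \right)}} = \frac{-42211 - 15319}{-18423 - 100} = - \frac{57530}{-18523} = \left(-57530\right) \left(- \frac{1}{18523}\right) = \frac{57530}{18523}$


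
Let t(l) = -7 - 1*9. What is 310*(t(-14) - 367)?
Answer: -118730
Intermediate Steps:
t(l) = -16 (t(l) = -7 - 9 = -16)
310*(t(-14) - 367) = 310*(-16 - 367) = 310*(-383) = -118730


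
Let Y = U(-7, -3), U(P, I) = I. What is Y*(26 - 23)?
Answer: -9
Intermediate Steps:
Y = -3
Y*(26 - 23) = -3*(26 - 23) = -3*3 = -9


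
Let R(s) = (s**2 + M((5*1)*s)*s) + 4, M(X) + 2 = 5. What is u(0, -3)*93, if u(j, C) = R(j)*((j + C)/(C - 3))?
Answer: 186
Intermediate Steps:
M(X) = 3 (M(X) = -2 + 5 = 3)
R(s) = 4 + s**2 + 3*s (R(s) = (s**2 + 3*s) + 4 = 4 + s**2 + 3*s)
u(j, C) = (C + j)*(4 + j**2 + 3*j)/(-3 + C) (u(j, C) = (4 + j**2 + 3*j)*((j + C)/(C - 3)) = (4 + j**2 + 3*j)*((C + j)/(-3 + C)) = (C + j)*(4 + j**2 + 3*j)/(-3 + C))
u(0, -3)*93 = ((-3 + 0)*(4 + 0**2 + 3*0)/(-3 - 3))*93 = (-3*(4 + 0 + 0)/(-6))*93 = -1/6*(-3)*4*93 = 2*93 = 186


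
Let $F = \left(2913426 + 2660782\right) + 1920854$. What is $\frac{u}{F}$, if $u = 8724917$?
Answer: $\frac{8724917}{7495062} \approx 1.1641$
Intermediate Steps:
$F = 7495062$ ($F = 5574208 + 1920854 = 7495062$)
$\frac{u}{F} = \frac{8724917}{7495062}$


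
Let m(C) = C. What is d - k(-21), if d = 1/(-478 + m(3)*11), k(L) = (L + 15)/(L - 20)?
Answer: -2711/18245 ≈ -0.14859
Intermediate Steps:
k(L) = (15 + L)/(-20 + L)
d = -1/445 (d = 1/(-478 + 3*11) = 1/(-478 + 33) = 1/(-445) = -1/445 ≈ -0.0022472)
d - k(-21) = -1/445 - (15 - 21)/(-20 - 21) = -1/445 - (-6)/(-41) = -1/445 - (-1)*(-6)/41 = -1/445 - 1*6/41 = -1/445 - 6/41 = -2711/18245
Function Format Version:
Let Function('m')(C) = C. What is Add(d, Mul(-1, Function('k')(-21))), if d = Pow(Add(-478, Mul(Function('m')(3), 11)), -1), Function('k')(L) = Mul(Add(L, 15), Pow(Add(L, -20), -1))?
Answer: Rational(-2711, 18245) ≈ -0.14859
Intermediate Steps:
Function('k')(L) = Mul(Pow(Add(-20, L), -1), Add(15, L)) (Function('k')(L) = Mul(Add(15, L), Pow(Add(-20, L), -1)) = Mul(Pow(Add(-20, L), -1), Add(15, L)))
d = Rational(-1, 445) (d = Pow(Add(-478, Mul(3, 11)), -1) = Pow(Add(-478, 33), -1) = Pow(-445, -1) = Rational(-1, 445) ≈ -0.0022472)
Add(d, Mul(-1, Function('k')(-21))) = Add(Rational(-1, 445), Mul(-1, Mul(Pow(Add(-20, -21), -1), Add(15, -21)))) = Add(Rational(-1, 445), Mul(-1, Mul(Pow(-41, -1), -6))) = Add(Rational(-1, 445), Mul(-1, Mul(Rational(-1, 41), -6))) = Add(Rational(-1, 445), Mul(-1, Rational(6, 41))) = Add(Rational(-1, 445), Rational(-6, 41)) = Rational(-2711, 18245)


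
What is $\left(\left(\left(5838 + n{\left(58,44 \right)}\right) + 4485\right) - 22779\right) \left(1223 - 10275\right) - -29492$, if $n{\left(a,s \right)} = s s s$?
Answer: $-658304364$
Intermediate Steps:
$n{\left(a,s \right)} = s^{3}$ ($n{\left(a,s \right)} = s^{2} s = s^{3}$)
$\left(\left(\left(5838 + n{\left(58,44 \right)}\right) + 4485\right) - 22779\right) \left(1223 - 10275\right) - -29492 = \left(\left(\left(5838 + 44^{3}\right) + 4485\right) - 22779\right) \left(1223 - 10275\right) - -29492 = \left(\left(\left(5838 + 85184\right) + 4485\right) - 22779\right) \left(-9052\right) + 29492 = \left(\left(91022 + 4485\right) - 22779\right) \left(-9052\right) + 29492 = \left(95507 - 22779\right) \left(-9052\right) + 29492 = 72728 \left(-9052\right) + 29492 = -658333856 + 29492 = -658304364$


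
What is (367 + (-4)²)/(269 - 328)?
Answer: -383/59 ≈ -6.4915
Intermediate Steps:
(367 + (-4)²)/(269 - 328) = (367 + 16)/(-59) = 383*(-1/59) = -383/59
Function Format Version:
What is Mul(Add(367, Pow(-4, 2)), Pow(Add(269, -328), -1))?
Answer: Rational(-383, 59) ≈ -6.4915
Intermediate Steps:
Mul(Add(367, Pow(-4, 2)), Pow(Add(269, -328), -1)) = Mul(Add(367, 16), Pow(-59, -1)) = Mul(383, Rational(-1, 59)) = Rational(-383, 59)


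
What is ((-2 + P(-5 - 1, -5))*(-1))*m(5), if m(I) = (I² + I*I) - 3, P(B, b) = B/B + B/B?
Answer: 0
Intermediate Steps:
P(B, b) = 2 (P(B, b) = 1 + 1 = 2)
m(I) = -3 + 2*I² (m(I) = (I² + I²) - 3 = 2*I² - 3 = -3 + 2*I²)
((-2 + P(-5 - 1, -5))*(-1))*m(5) = ((-2 + 2)*(-1))*(-3 + 2*5²) = (0*(-1))*(-3 + 2*25) = 0*(-3 + 50) = 0*47 = 0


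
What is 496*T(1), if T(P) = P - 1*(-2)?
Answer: 1488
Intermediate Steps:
T(P) = 2 + P (T(P) = P + 2 = 2 + P)
496*T(1) = 496*(2 + 1) = 496*3 = 1488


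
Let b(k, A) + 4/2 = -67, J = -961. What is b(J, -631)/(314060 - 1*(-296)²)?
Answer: -69/226444 ≈ -0.00030471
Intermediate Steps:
b(k, A) = -69 (b(k, A) = -2 - 67 = -69)
b(J, -631)/(314060 - 1*(-296)²) = -69/(314060 - 1*(-296)²) = -69/(314060 - 1*87616) = -69/(314060 - 87616) = -69/226444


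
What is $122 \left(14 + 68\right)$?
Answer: $10004$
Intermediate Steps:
$122 \left(14 + 68\right) = 122 \cdot 82 = 10004$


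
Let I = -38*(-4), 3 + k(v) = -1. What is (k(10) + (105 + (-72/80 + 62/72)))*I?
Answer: 690574/45 ≈ 15346.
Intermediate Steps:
k(v) = -4 (k(v) = -3 - 1 = -4)
I = 152
(k(10) + (105 + (-72/80 + 62/72)))*I = (-4 + (105 + (-72/80 + 62/72)))*152 = (-4 + (105 + (-72*1/80 + 62*(1/72))))*152 = (-4 + (105 + (-9/10 + 31/36)))*152 = (-4 + (105 - 7/180))*152 = (-4 + 18893/180)*152 = (18173/180)*152 = 690574/45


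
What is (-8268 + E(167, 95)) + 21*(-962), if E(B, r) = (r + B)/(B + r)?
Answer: -28469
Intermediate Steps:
E(B, r) = 1 (E(B, r) = (B + r)/(B + r) = 1)
(-8268 + E(167, 95)) + 21*(-962) = (-8268 + 1) + 21*(-962) = -8267 - 20202 = -28469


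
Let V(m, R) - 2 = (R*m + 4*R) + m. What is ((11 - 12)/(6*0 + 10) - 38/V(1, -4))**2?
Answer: 131769/28900 ≈ 4.5595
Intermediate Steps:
V(m, R) = 2 + m + 4*R + R*m (V(m, R) = 2 + ((R*m + 4*R) + m) = 2 + ((4*R + R*m) + m) = 2 + (m + 4*R + R*m) = 2 + m + 4*R + R*m)
((11 - 12)/(6*0 + 10) - 38/V(1, -4))**2 = ((11 - 12)/(6*0 + 10) - 38/(2 + 1 + 4*(-4) - 4*1))**2 = (-1/(0 + 10) - 38/(2 + 1 - 16 - 4))**2 = (-1/10 - 38/(-17))**2 = (-1*1/10 - 38*(-1/17))**2 = (-1/10 + 38/17)**2 = (363/170)**2 = 131769/28900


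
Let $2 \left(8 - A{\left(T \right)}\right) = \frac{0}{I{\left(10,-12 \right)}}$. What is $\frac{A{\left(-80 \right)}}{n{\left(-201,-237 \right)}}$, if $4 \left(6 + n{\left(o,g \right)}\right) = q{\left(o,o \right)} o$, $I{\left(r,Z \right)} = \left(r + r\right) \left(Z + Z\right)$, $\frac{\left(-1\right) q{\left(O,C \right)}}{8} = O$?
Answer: $- \frac{1}{10101} \approx -9.9 \cdot 10^{-5}$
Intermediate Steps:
$q{\left(O,C \right)} = - 8 O$
$I{\left(r,Z \right)} = 4 Z r$ ($I{\left(r,Z \right)} = 2 r 2 Z = 4 Z r$)
$A{\left(T \right)} = 8$ ($A{\left(T \right)} = 8 - \frac{0 \frac{1}{4 \left(-12\right) 10}}{2} = 8 - \frac{0 \frac{1}{-480}}{2} = 8 - \frac{0 \left(- \frac{1}{480}\right)}{2} = 8 - 0 = 8 + 0 = 8$)
$n{\left(o,g \right)} = -6 - 2 o^{2}$ ($n{\left(o,g \right)} = -6 + \frac{- 8 o o}{4} = -6 + \frac{\left(-8\right) o^{2}}{4} = -6 - 2 o^{2}$)
$\frac{A{\left(-80 \right)}}{n{\left(-201,-237 \right)}} = \frac{8}{-6 - 2 \left(-201\right)^{2}} = \frac{8}{-6 - 80802} = \frac{8}{-80808} = 8 \left(- \frac{1}{80808}\right) = - \frac{1}{10101}$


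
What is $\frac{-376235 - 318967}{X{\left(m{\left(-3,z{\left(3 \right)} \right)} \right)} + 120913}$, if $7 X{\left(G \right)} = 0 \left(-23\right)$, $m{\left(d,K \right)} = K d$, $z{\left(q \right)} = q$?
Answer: $- \frac{695202}{120913} \approx -5.7496$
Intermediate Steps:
$X{\left(G \right)} = 0$ ($X{\left(G \right)} = \frac{0 \left(-23\right)}{7} = \frac{1}{7} \cdot 0 = 0$)
$\frac{-376235 - 318967}{X{\left(m{\left(-3,z{\left(3 \right)} \right)} \right)} + 120913} = \frac{-376235 - 318967}{0 + 120913} = - \frac{695202}{120913}$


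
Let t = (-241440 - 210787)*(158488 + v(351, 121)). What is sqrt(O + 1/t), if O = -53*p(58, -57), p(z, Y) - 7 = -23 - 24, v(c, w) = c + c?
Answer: sqrt(10987032335482967585011870)/71990016130 ≈ 46.043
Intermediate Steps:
v(c, w) = 2*c
p(z, Y) = -40 (p(z, Y) = 7 + (-23 - 24) = 7 - 47 = -40)
t = -71990016130 (t = (-241440 - 210787)*(158488 + 2*351) = -452227*(158488 + 702) = -452227*159190 = -71990016130)
O = 2120 (O = -53*(-40) = 2120)
sqrt(O + 1/t) = sqrt(2120 + 1/(-71990016130)) = sqrt(2120 - 1/71990016130) = sqrt(152618834195599/71990016130) = sqrt(10987032335482967585011870)/71990016130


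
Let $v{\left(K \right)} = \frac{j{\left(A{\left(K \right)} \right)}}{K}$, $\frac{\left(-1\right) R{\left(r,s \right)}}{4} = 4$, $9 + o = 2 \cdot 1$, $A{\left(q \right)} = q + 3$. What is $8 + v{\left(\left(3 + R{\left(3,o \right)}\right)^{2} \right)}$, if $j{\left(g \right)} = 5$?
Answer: $\frac{1357}{169} \approx 8.0296$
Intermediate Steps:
$A{\left(q \right)} = 3 + q$
$o = -7$ ($o = -9 + 2 \cdot 1 = -9 + 2 = -7$)
$R{\left(r,s \right)} = -16$ ($R{\left(r,s \right)} = \left(-4\right) 4 = -16$)
$v{\left(K \right)} = \frac{5}{K}$
$8 + v{\left(\left(3 + R{\left(3,o \right)}\right)^{2} \right)} = 8 + \frac{5}{\left(3 - 16\right)^{2}} = 8 + \frac{5}{\left(-13\right)^{2}} = 8 + \frac{5}{169} = \frac{1357}{169}$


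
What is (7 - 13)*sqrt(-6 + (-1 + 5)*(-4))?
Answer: -6*I*sqrt(22) ≈ -28.142*I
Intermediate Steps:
(7 - 13)*sqrt(-6 + (-1 + 5)*(-4)) = -6*sqrt(-6 + 4*(-4)) = -6*sqrt(-6 - 16) = -6*I*sqrt(22)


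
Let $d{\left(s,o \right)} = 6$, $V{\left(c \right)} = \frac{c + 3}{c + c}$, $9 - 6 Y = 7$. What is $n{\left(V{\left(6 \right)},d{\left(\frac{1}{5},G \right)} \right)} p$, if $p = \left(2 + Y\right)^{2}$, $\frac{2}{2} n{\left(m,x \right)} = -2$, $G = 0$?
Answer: $- \frac{98}{9} \approx -10.889$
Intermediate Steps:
$Y = \frac{1}{3}$ ($Y = \frac{3}{2} - \frac{7}{6} = \frac{1}{3} \approx 0.33333$)
$V{\left(c \right)} = \frac{3 + c}{2 c}$
$n{\left(m,x \right)} = -2$
$p = \frac{49}{9}$ ($p = \left(2 + \frac{1}{3}\right)^{2} = \left(\frac{7}{3}\right)^{2} = \frac{49}{9} \approx 5.4444$)
$n{\left(V{\left(6 \right)},d{\left(\frac{1}{5},G \right)} \right)} p = \left(-2\right) \frac{49}{9} = - \frac{98}{9}$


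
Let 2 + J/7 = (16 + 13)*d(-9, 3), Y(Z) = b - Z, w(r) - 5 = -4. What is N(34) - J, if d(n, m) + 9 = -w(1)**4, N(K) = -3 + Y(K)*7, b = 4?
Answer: 1831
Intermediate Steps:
w(r) = 1 (w(r) = 5 - 4 = 1)
Y(Z) = 4 - Z
N(K) = 25 - 7*K (N(K) = -3 + (4 - K)*7 = -3 + (28 - 7*K) = 25 - 7*K)
d(n, m) = -10 (d(n, m) = -9 - 1*1**4 = -9 - 1*1 = -9 - 1 = -10)
J = -2044 (J = -14 + 7*((16 + 13)*(-10)) = -14 + 7*(29*(-10)) = -14 + 7*(-290) = -14 - 2030 = -2044)
N(34) - J = (25 - 7*34) - 1*(-2044) = (25 - 238) + 2044 = -213 + 2044 = 1831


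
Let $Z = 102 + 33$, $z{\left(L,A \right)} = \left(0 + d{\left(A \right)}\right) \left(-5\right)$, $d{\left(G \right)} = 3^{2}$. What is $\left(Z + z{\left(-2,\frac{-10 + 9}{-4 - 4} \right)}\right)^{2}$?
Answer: $8100$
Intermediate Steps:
$d{\left(G \right)} = 9$
$z{\left(L,A \right)} = -45$ ($z{\left(L,A \right)} = \left(0 + 9\right) \left(-5\right) = 9 \left(-5\right) = -45$)
$Z = 135$
$\left(Z + z{\left(-2,\frac{-10 + 9}{-4 - 4} \right)}\right)^{2} = \left(135 - 45\right)^{2} = 90^{2} = 8100$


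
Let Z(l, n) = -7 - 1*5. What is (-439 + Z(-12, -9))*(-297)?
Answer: 133947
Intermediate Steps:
Z(l, n) = -12 (Z(l, n) = -7 - 5 = -12)
(-439 + Z(-12, -9))*(-297) = (-439 - 12)*(-297) = -451*(-297) = 133947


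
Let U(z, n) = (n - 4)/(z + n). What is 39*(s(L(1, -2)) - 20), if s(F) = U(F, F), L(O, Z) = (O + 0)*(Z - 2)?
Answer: -741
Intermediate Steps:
U(z, n) = (-4 + n)/(n + z)
L(O, Z) = O*(-2 + Z)
s(F) = (-4 + F)/(2*F) (s(F) = (-4 + F)/(F + F) = (-4 + F)/((2*F)) = (1/(2*F))*(-4 + F) = (-4 + F)/(2*F))
39*(s(L(1, -2)) - 20) = 39*((-4 + 1*(-2 - 2))/(2*((1*(-2 - 2)))) - 20) = 39*((-4 + 1*(-4))/(2*((1*(-4)))) - 20) = 39*((½)*(-4 - 4)/(-4) - 20) = 39*((½)*(-¼)*(-8) - 20) = 39*(1 - 20) = 39*(-19) = -741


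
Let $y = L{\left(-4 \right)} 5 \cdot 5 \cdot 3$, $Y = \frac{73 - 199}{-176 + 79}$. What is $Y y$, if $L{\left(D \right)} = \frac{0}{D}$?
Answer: $0$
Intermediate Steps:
$Y = \frac{126}{97}$ ($Y = - \frac{126}{-97} = \left(-126\right) \left(- \frac{1}{97}\right) = \frac{126}{97} \approx 1.299$)
$L{\left(D \right)} = 0$
$y = 0$ ($y = 0 \cdot 5 \cdot 5 \cdot 3 = 0 \cdot 25 \cdot 3 = 0 \cdot 75 = 0$)
$Y y = \frac{126}{97} \cdot 0 = 0$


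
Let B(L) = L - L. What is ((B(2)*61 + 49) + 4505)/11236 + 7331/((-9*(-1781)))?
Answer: 77683591/90050922 ≈ 0.86266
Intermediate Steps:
B(L) = 0
((B(2)*61 + 49) + 4505)/11236 + 7331/((-9*(-1781))) = ((0*61 + 49) + 4505)/11236 + 7331/((-9*(-1781))) = ((0 + 49) + 4505)*(1/11236) + 7331/16029 = (49 + 4505)*(1/11236) + 7331*(1/16029) = 4554*(1/11236) + 7331/16029 = 2277/5618 + 7331/16029 = 77683591/90050922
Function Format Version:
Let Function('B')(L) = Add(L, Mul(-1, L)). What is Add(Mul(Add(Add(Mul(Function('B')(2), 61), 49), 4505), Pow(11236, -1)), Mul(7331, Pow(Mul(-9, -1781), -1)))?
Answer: Rational(77683591, 90050922) ≈ 0.86266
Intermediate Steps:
Function('B')(L) = 0
Add(Mul(Add(Add(Mul(Function('B')(2), 61), 49), 4505), Pow(11236, -1)), Mul(7331, Pow(Mul(-9, -1781), -1))) = Add(Mul(Add(Add(Mul(0, 61), 49), 4505), Pow(11236, -1)), Mul(7331, Pow(Mul(-9, -1781), -1))) = Add(Mul(Add(Add(0, 49), 4505), Rational(1, 11236)), Mul(7331, Pow(16029, -1))) = Add(Mul(Add(49, 4505), Rational(1, 11236)), Mul(7331, Rational(1, 16029))) = Add(Mul(4554, Rational(1, 11236)), Rational(7331, 16029)) = Add(Rational(2277, 5618), Rational(7331, 16029)) = Rational(77683591, 90050922)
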